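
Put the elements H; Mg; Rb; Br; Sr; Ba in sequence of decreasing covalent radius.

Rb, Ba, Sr, Mg, Br, H

Across a period the added protons contract the valence shell; down a group each new principal shell makes the atom larger.
Here both period and group differ, so the two effects have to be weighed against each other.
Br > H: period and group pull opposite ways; the down-group shift dominates (114 vs 32 pm).
Mg > Br: the two effects oppose for this pair; the across-period effect wins (139 vs 114 pm).
Sr > Mg: Sr sits below Mg in group 2, so the down-group effect alone puts Sr larger.
Ba > Sr: Ba sits below Sr in group 2, so the down-group effect alone puts Ba larger.
Rb > Ba: period and group pull opposite ways; the across-period shift dominates (210 vs 196 pm).
Approximate values (pm): H 32, Mg 139, Br 114, Rb 210, Sr 185, Ba 196.
So from largest to smallest: Rb > Ba > Sr > Mg > Br > H.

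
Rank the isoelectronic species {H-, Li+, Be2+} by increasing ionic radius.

All of these have 2 electrons, so size is governed by nuclear charge alone: the more protons, the stronger the pull on the same electron cloud, and the smaller the ion.
Nuclear charges: Be2+ (Z=4), Li+ (Z=3), H- (Z=1).
Smallest to largest: Be2+ < Li+ < H-.

Be2+ < Li+ < H-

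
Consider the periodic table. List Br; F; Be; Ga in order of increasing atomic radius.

Be is in period 2, group 2; F is in period 2, group 17; Ga is in period 4, group 13; Br is in period 4, group 17.
Across a period the added protons contract the valence shell; down a group each new principal shell makes the atom larger.
These span different periods and groups, so the two trends combine.
Be > F: both are in period 2; the period trend gives Be the larger value.
Br > Be: the two effects oppose for this pair; the down-group effect wins (114 vs 102 pm).
Ga > Br: both are in period 4; the period trend gives Ga the larger value.
For reference (pm): Be 102, F 64, Ga 124, Br 114.
So from smallest to largest: F < Be < Br < Ga.

F < Be < Br < Ga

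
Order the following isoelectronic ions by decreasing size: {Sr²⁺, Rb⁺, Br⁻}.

All of these have 36 electrons, so size is governed by nuclear charge alone: the more protons, the stronger the pull on the same electron cloud, and the smaller the ion.
Nuclear charges: Sr²⁺ (Z=38), Rb⁺ (Z=37), Br⁻ (Z=35).
Largest to smallest: Br⁻ > Rb⁺ > Sr²⁺.

Br⁻, Rb⁺, Sr²⁺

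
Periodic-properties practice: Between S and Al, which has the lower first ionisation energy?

Al is in period 3, group 13; S is in period 3, group 16.
Across a period the outer electron is held more tightly (higher IE₁); down a group it sits in a higher shell, more shielded, and comes off more easily.
All lie in period 3, so first ionization energy increases left to right.
So Al has the lower first ionisation energy (Al < S).

Al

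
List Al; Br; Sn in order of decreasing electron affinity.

Br > Sn > Al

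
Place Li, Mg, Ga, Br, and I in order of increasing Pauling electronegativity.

Li < Mg < Ga < I < Br

Li is in period 2, group 1; Mg is in period 3, group 2; Ga is in period 4, group 13; Br is in period 4, group 17; I is in period 5, group 17.
EN rises left→right (higher Z_eff, smaller atoms) and falls top→bottom (larger, more shielded atoms).
Neither a single period nor a single group — weigh both effects.
Mg > Li: period and group pull opposite ways; the across-period shift dominates (1.31 vs 0.98).
Ga > Mg: the two effects oppose for this pair; the across-period effect wins (1.81 vs 1.31).
I > Ga: the two effects oppose for this pair; the across-period effect wins (2.66 vs 1.81).
Br > I: Br sits above I in group 17, so the down-group effect alone puts Br higher.
Tabulated electronegativity (Pauling): Li 0.98, Mg 1.31, Ga 1.81, Br 2.96, I 2.66.
So from lowest to highest: Li < Mg < Ga < I < Br.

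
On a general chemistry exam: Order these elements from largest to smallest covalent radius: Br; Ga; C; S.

C is in period 2, group 14; S is in period 3, group 16; Ga is in period 4, group 13; Br is in period 4, group 17.
Across a period the added protons contract the valence shell; down a group each new principal shell makes the atom larger.
Here both period and group differ, so the two effects have to be weighed against each other.
S > C: the two effects oppose for this pair; the down-group effect wins (103 vs 75 pm).
Br > S: period and group pull opposite ways; the down-group shift dominates (114 vs 103 pm).
Ga > Br: both are in period 4; the period trend gives Ga the larger value.
Tabulated atomic radius (pm): C 75, S 103, Ga 124, Br 114.
So from largest to smallest: Ga > Br > S > C.

Ga > Br > S > C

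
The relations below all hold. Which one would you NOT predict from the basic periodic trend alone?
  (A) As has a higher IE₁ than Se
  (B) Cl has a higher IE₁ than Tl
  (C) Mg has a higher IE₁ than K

(A)

The general trend: IE₁ increases across a period and decreases down a group.
(A) As (period 4, group 15) vs Se (period 4, group 16): the stated order contradicts the simple trend.
(B) Cl (period 3, group 17) vs Tl (period 6, group 13): the stated order agrees with the simple trend.
(C) Mg (period 3, group 2) vs K (period 4, group 1): the stated order agrees with the simple trend.
The exception is (A): Se (4p⁴) ionizes more easily than half-filled As (4p³).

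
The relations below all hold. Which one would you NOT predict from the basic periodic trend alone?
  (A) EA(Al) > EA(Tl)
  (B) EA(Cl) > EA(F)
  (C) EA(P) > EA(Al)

The general trend: electron affinity increases across a period and decreases down a group.
(A) Al (period 3, group 13) vs Tl (period 6, group 13): the stated order agrees with the simple trend.
(B) Cl (period 3, group 17) vs F (period 2, group 17): the stated order contradicts the simple trend.
(C) P (period 3, group 15) vs Al (period 3, group 13): the stated order agrees with the simple trend.
The exception is (B): F's small 2p subshell makes the incoming electron feel strong e⁻–e⁻ repulsion, so Cl actually releases more energy on gaining an electron.

(B)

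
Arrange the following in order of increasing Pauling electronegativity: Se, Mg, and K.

Electronegativity increases across a period and decreases down a group, tracking effective nuclear charge and atomic size.
These span different periods and groups, so the two trends combine.
Mg > K: both effects reinforce here, so Mg is clearly the higher of the two.
Se > Mg: period and group pull opposite ways; the across-period shift dominates (2.55 vs 1.31).
For reference (Pauling): Mg 1.31, K 0.82, Se 2.55.
So from lowest to highest: K < Mg < Se.

K < Mg < Se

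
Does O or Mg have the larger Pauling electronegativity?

O

O is in period 2, group 16; Mg is in period 3, group 2.
Smaller atoms with higher effective nuclear charge are more electronegative.
Here both period and group differ, so the two effects have to be weighed against each other.
O > Mg: both effects reinforce here, so O is clearly the higher of the two.
For reference (Pauling): O 3.44, Mg 1.31.
So O has the larger Pauling electronegativity (O > Mg).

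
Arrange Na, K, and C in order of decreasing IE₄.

Na > C > K

The fourth ionization energy removes an electron from the +3 ion. For each element: Na³⁺ is already 2 electrons into the core; K³⁺ is already 2 electrons into the core; C³⁺ still has 1 valence electron.
Usually core removal costs more than valence removal, but here the competition is close: a tightly held n=2 valence electron can cost more to remove than an n=3 core electron, so the actual values have to decide it.
The numbers (kJ/mol): Na 9543, K 5877, C 6223.
Overall IE_4 order: K < C < Na.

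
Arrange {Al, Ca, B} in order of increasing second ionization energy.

Ca < Al < B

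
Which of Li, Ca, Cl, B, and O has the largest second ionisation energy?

Li

The second ionization energy removes an electron from the +1 ion. For each element: Li⁺ is the bare [He] core; Ca⁺ still has 1 valence electron; Cl⁺ still has 6 valence electrons; B⁺ still has 2 valence electrons; O⁺ still has 5 valence electrons.
Pulling an electron out of a noble-gas core costs far more than removing a remaining valence electron, so Li sits at the high end of IE_2.
Valence configurations: Ca⁺ [Ar]4s¹, Cl⁺ [Ne]3s²3p⁴, B⁺ [He]2s², O⁺ [He]2s²2p³.
The numbers (kJ/mol): Li 7298, Ca 1145, Cl 2298, B 2427, O 3388.
Hence IE_2: Ca < Cl < B < O < Li.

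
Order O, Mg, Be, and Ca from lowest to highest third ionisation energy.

IE_3 is the cost of taking one more electron from the +2 cation: O²⁺ still has 4 valence electrons; Mg²⁺ is the bare [Ne] core; Be²⁺ is the bare [He] core; Ca²⁺ is the bare [Ar] core.
Usually core removal costs more than valence removal, but here the competition is close: a tightly held n=2 valence electron can cost more to remove than an n=3 core electron, so the actual values have to decide it.
Tabulated IE_3 (kJ/mol): O 5300, Mg 7733, Be 14849, Ca 4912.
Putting it together, IE_3: Ca < O < Mg < Be.

Ca, O, Mg, Be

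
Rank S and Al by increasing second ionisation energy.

Al < S

The second ionization energy removes an electron from the +1 ion. For each element: S⁺ still has 5 valence electrons; Al⁺ still has 2 valence electrons.
All are still removing valence electrons, so compare the +1 ions as you would atoms: IE_2 generally rises across a period (higher Z_eff) and falls down a group (larger shell), subject to the usual subshell exceptions.
Valence configurations: S⁺ [Ne]3s²3p³, Al⁺ [Ne]3s².
Approximate IE_2 values (kJ/mol): S 2252, Al 1817.
Overall IE_2 order: Al < S.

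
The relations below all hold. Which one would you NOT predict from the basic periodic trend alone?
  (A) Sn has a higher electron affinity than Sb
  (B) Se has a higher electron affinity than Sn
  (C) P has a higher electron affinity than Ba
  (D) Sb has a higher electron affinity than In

(A)

The general trend: electron affinity increases across a period and decreases down a group.
(A) Sn (period 5, group 14) vs Sb (period 5, group 15): the stated order contradicts the simple trend.
(B) Se (period 4, group 16) vs Sn (period 5, group 14): the stated order agrees with the simple trend.
(C) P (period 3, group 15) vs Ba (period 6, group 2): the stated order agrees with the simple trend.
(D) Sb (period 5, group 15) vs In (period 5, group 13): the stated order agrees with the simple trend.
The exception is (A): adding an electron to Sb's half-filled 5p³ is unfavourable, so Sn has the more exothermic EA.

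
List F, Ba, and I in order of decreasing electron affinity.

F, I, Ba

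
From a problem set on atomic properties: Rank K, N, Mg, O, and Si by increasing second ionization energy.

Mg, Si, N, K, O

IE_2 is the cost of taking one more electron from the +1 cation: K⁺ is the bare [Ar] core; N⁺ still has 4 valence electrons; Mg⁺ still has 1 valence electron; O⁺ still has 5 valence electrons; Si⁺ still has 3 valence electrons.
Usually core removal costs more than valence removal, but here the competition is close: a tightly held n=2 valence electron can cost more to remove than an n=3 core electron, so the actual values have to decide it.
Valence configurations: N⁺ [He]2s²2p², Mg⁺ [Ne]3s¹, O⁺ [He]2s²2p³, Si⁺ [Ne]3s²3p¹.
Tabulated IE_2 (kJ/mol): K 3052, N 2856, Mg 1451, O 3388, Si 1577.
Putting it together, IE_2: Mg < Si < N < K < O.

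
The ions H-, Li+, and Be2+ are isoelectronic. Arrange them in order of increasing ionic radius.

All of these have 2 electrons, so size is governed by nuclear charge alone: the more protons, the stronger the pull on the same electron cloud, and the smaller the ion.
Nuclear charges: Be2+ (Z=4), Li+ (Z=3), H- (Z=1).
Smallest to largest: Be2+ < Li+ < H-.

Be2+, Li+, H-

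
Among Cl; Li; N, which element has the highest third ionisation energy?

The third ionization energy removes an electron from the +2 ion. For each element: Cl²⁺ still has 5 valence electrons; Li²⁺ is already 1 electron into the core; N²⁺ still has 3 valence electrons.
Breaking into a closed-shell core is much more expensive than removing a leftover valence electron — Li has the largest IE_3 here.
Valence configurations: Cl²⁺ [Ne]3s²3p³, N²⁺ [He]2s²2p¹.
Approximate IE_3 values (kJ/mol): Cl 3822, Li 11815, N 4578.
Overall IE_3 order: Cl < N < Li.

Li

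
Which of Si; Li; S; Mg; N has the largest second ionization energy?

Consider each +1 ion: Si⁺ still has 3 valence electrons; Li⁺ is the bare [He] core; S⁺ still has 5 valence electrons; Mg⁺ still has 1 valence electron; N⁺ still has 4 valence electrons.
Core electrons are held far more tightly than valence electrons, so Li tops the IE_2 order.
Valence configurations: Si⁺ [Ne]3s²3p¹, S⁺ [Ne]3s²3p³, Mg⁺ [Ne]3s¹, N⁺ [He]2s²2p².
Approximate IE_2 values (kJ/mol): Si 1577, Li 7298, S 2252, Mg 1451, N 2856.
Overall IE_2 order: Mg < Si < S < N < Li.

Li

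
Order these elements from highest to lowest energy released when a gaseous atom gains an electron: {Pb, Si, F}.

F > Si > Pb

Atoms with high Z_eff and room in the valence shell (especially the halogens) have the most exothermic electron affinities.
These span different periods and groups, so the two trends combine.
Si > Pb: they share group 14; the group trend gives Si the larger value.
F > Si: relative to Si, both the across-period and down-group shifts push F's electron affinity up.
For reference (kJ/mol): F 328, Si 134, Pb 35.
So from highest to lowest: F > Si > Pb.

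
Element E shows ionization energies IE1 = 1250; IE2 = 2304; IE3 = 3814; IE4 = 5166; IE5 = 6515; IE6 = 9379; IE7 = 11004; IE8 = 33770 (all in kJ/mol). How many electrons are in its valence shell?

Look for the largest jump between consecutive ionization energies: IE8/IE7 ≈ 3.1, far larger than any earlier ratio.
That jump marks the point where a core electron is being removed. So the atom has 7 valence electrons.

7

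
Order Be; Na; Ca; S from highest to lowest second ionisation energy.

The second ionization energy removes an electron from the +1 ion. For each element: Be⁺ still has 1 valence electron; Na⁺ is the bare [Ne] core; Ca⁺ still has 1 valence electron; S⁺ still has 5 valence electrons.
Pulling an electron out of a noble-gas core costs far more than removing a remaining valence electron, so Na sits at the high end of IE_2.
Valence configurations: Be⁺ [He]2s¹, Ca⁺ [Ar]4s¹, S⁺ [Ne]3s²3p³.
Tabulated IE_2 (kJ/mol): Be 1757, Na 4562, Ca 1145, S 2252.
Overall IE_2 order: Ca < Be < S < Na.

Na > S > Be > Ca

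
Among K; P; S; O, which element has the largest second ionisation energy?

After 1 electron has been removed, what remains? K⁺ is the bare [Ar] core; P⁺ still has 4 valence electrons; S⁺ still has 5 valence electrons; O⁺ still has 5 valence electrons.
Usually core removal costs more than valence removal, but here the competition is close: a tightly held n=2 valence electron can cost more to remove than an n=3 core electron, so the actual values have to decide it.
Valence configurations: P⁺ [Ne]3s²3p², S⁺ [Ne]3s²3p³, O⁺ [He]2s²2p³.
Approximate IE_2 values (kJ/mol): K 3052, P 1907, S 2252, O 3388.
Hence IE_2: P < S < K < O.

O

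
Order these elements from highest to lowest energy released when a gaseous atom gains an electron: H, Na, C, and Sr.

C, H, Na, Sr

Adding an electron releases more energy for atoms nearer the top right (short of the noble gases).
Here both period and group differ, so the two effects have to be weighed against each other.
Na > Sr: period and group pull opposite ways; the down-group shift dominates (53 vs 5 kJ/mol).
H > Na: H sits above Na in group 1, so the down-group effect alone puts H higher.
C > H: the two effects oppose for this pair; the across-period effect wins (122 vs 73 kJ/mol).
Approximate values (kJ/mol): H 73, C 122, Na 53, Sr 5.
So from highest to lowest: C > H > Na > Sr.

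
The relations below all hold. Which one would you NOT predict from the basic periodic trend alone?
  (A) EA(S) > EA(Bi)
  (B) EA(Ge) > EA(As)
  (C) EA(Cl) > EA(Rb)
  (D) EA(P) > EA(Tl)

(B)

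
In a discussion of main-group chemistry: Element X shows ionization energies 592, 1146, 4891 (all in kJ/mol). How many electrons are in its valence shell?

Look for the largest jump between consecutive ionization energies: IE3/IE2 ≈ 4.3, far larger than any earlier ratio.
That jump marks the point where a core electron is being removed. So the atom has 2 valence electrons.

2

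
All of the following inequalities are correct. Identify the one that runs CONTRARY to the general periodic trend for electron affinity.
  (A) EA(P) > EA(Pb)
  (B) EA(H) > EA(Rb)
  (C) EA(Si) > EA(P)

(C)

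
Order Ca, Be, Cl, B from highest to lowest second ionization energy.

The second ionization energy removes an electron from the +1 ion. For each element: Ca⁺ still has 1 valence electron; Be⁺ still has 1 valence electron; Cl⁺ still has 6 valence electrons; B⁺ still has 2 valence electrons.
All are still removing valence electrons, so compare the +1 ions as you would atoms: IE_2 generally rises across a period (higher Z_eff) and falls down a group (larger shell), subject to the usual subshell exceptions.
Valence configurations: Ca⁺ [Ar]4s¹, Be⁺ [He]2s¹, Cl⁺ [Ne]3s²3p⁴, B⁺ [He]2s².
Approximate IE_2 values (kJ/mol): Ca 1145, Be 1757, Cl 2298, B 2427.
Putting it together, IE_2: Ca < Be < Cl < B.

B, Cl, Be, Ca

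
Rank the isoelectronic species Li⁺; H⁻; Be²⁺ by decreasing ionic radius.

H⁻, Li⁺, Be²⁺

All of these have 2 electrons, so size is governed by nuclear charge alone: the more protons, the stronger the pull on the same electron cloud, and the smaller the ion.
Nuclear charges: Be²⁺ (Z=4), Li⁺ (Z=3), H⁻ (Z=1).
Largest to smallest: H⁻ > Li⁺ > Be²⁺.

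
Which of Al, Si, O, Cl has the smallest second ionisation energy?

The second ionization energy removes an electron from the +1 ion. For each element: Al⁺ still has 2 valence electrons; Si⁺ still has 3 valence electrons; O⁺ still has 5 valence electrons; Cl⁺ still has 6 valence electrons.
All are still removing valence electrons, so compare the +1 ions as you would atoms: IE_2 generally rises across a period (higher Z_eff) and falls down a group (larger shell), subject to the usual subshell exceptions.
Valence configurations: Al⁺ [Ne]3s², Si⁺ [Ne]3s²3p¹, O⁺ [He]2s²2p³, Cl⁺ [Ne]3s²3p⁴.
Si⁺ loses a lone 3p electron whereas Al⁺ must break into a filled 3s² pair, so IE_2(Al) > IE_2(Si) even though Si has the higher nuclear charge.
Tabulated IE_2 (kJ/mol): Al 1817, Si 1577, O 3388, Cl 2298.
So the second ionization energies run Si < Al < Cl < O.

Si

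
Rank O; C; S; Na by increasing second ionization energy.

The second ionization energy removes an electron from the +1 ion. For each element: O⁺ still has 5 valence electrons; C⁺ still has 3 valence electrons; S⁺ still has 5 valence electrons; Na⁺ is the bare [Ne] core.
Core electrons are held far more tightly than valence electrons, so Na tops the IE_2 order.
Valence configurations: O⁺ [He]2s²2p³, C⁺ [He]2s²2p¹, S⁺ [Ne]3s²3p³.
Approximate IE_2 values (kJ/mol): O 3388, C 2353, S 2252, Na 4562.
So the second ionization energies run S < C < O < Na.

S, C, O, Na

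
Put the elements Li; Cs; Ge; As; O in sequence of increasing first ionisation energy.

Li is in period 2, group 1; O is in period 2, group 16; Ge is in period 4, group 14; As is in period 4, group 15; Cs is in period 6, group 1.
First ionization energy rises across a period (greater Z_eff holds electrons more tightly) and falls down a group (valence electrons are farther from the nucleus).
Here both period and group differ, so the two effects have to be weighed against each other.
Li > Cs: they share group 1; the group trend gives Li the larger value.
Ge > Li: the two effects oppose for this pair; the across-period effect wins (762 vs 520 kJ/mol).
As > Ge: both are in period 4; the period trend gives As the larger value.
O > As: both effects reinforce here, so O is clearly the higher of the two.
Tabulated first ionization energy (kJ/mol): Li 520, O 1314, Ge 762, As 947, Cs 376.
So from lowest to highest: Cs < Li < Ge < As < O.

Cs < Li < Ge < As < O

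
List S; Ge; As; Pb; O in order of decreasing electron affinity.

S > O > Ge > As > Pb

O is in period 2, group 16; S is in period 3, group 16; Ge is in period 4, group 14; As is in period 4, group 15; Pb is in period 6, group 14.
EA tends to increase across a period and decrease down a group, though the pattern is less regular than for IE or radius.
Here both period and group differ, so the two effects have to be weighed against each other.
As > Pb: relative to Pb, both the across-period and down-group shifts push As's electron affinity up.
Ge > As: this pair runs against the simple trend — see the exception note.
O > Ge: both effects reinforce here, so O is clearly the higher of the two.
S > O: this pair runs against the simple trend — see the exception note.
Note the exception: Ge has a higher electron affinity than As, contrary to the simple trend — adding an electron to As's half-filled 4p³ is unfavourable, so Ge (4p²) has the more exothermic EA.
Note the exception: S has a higher electron affinity than O, contrary to the simple trend — the compact 2p subshell of O repels the added electron more than S's larger 3p does.
Approximate values (kJ/mol): O 141, S 200, Ge 119, As 78, Pb 35.
So from highest to lowest: S > O > Ge > As > Pb.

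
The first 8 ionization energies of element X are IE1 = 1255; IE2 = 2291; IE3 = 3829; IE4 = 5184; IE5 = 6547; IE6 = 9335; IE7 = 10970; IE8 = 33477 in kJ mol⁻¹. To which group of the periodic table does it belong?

Group 17

Look for the largest jump between consecutive ionization energies: IE8/IE7 ≈ 3.1, far larger than any earlier ratio.
That jump marks the point where a core electron is being removed. So the atom has 7 valence electrons.
A main-group element with 7 valence electrons is in group 17.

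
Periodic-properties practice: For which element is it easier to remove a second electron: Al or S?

After 1 electron has been removed, what remains? Al⁺ still has 2 valence electrons; S⁺ still has 5 valence electrons.
All are still removing valence electrons, so compare the +1 ions as you would atoms: IE_2 generally rises across a period (higher Z_eff) and falls down a group (larger shell), subject to the usual subshell exceptions.
Valence configurations: Al⁺ [Ne]3s², S⁺ [Ne]3s²3p³.
The numbers (kJ/mol): Al 1817, S 2252.
Hence IE_2: Al < S.

Al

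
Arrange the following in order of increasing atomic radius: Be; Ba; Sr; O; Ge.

O < Be < Ge < Sr < Ba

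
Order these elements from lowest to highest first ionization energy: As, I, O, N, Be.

Be, As, I, O, N

Be is in period 2, group 2; N is in period 2, group 15; O is in period 2, group 16; As is in period 4, group 15; I is in period 5, group 17.
IE₁ increases left→right with effective nuclear charge and decreases top→bottom as the valence shell moves farther out.
These span different periods and groups, so the two trends combine.
As > Be: the two effects oppose for this pair; the across-period effect wins (947 vs 900 kJ/mol).
I > As: the two effects oppose for this pair; the across-period effect wins (1008 vs 947 kJ/mol).
O > I: the two effects oppose for this pair; the down-group effect wins (1314 vs 1008 kJ/mol).
N > O: this pair runs against the simple trend — see the exception note.
Note the exception: N has a higher first ionization energy than O, contrary to the simple trend — pairing an electron in O's 2p⁴ costs repulsion energy, so O ionizes more easily than half-filled N (2p³).
For reference (kJ/mol): Be 900, N 1402, O 1314, As 947, I 1008.
So from lowest to highest: Be < As < I < O < N.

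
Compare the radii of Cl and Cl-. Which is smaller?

Cl

Forming Cl- adds 1 electron to Cl. More electron–electron repulsion in the same shell, with unchanged nuclear charge, lets the cloud expand.
An anion is larger than its parent atom: Cl- > Cl.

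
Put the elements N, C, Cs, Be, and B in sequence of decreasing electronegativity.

N, C, B, Be, Cs

Be is in period 2, group 2; B is in period 2, group 13; C is in period 2, group 14; N is in period 2, group 15; Cs is in period 6, group 1.
Electronegativity increases across a period and decreases down a group, tracking effective nuclear charge and atomic size.
Neither a single period nor a single group — weigh both effects.
Be > Cs: both effects reinforce here, so Be is clearly the higher of the two.
B > Be: both are in period 2; the period trend gives B the larger value.
C > B: both are in period 2; the period trend gives C the larger value.
N > C: N lies to the right of C in period 2, so the across-period effect alone puts N higher.
Approximate values (Pauling): Be 1.57, B 2.04, C 2.55, N 3.04, Cs 0.79.
So from highest to lowest: N > C > B > Be > Cs.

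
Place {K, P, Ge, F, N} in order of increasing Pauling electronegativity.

N is in period 2, group 15; F is in period 2, group 17; P is in period 3, group 15; K is in period 4, group 1; Ge is in period 4, group 14.
Atoms toward the upper right of the periodic table pull bonding electrons most strongly.
These span different periods and groups, so the two trends combine.
Ge > K: Ge lies to the right of K in period 4, so the across-period effect alone puts Ge higher.
P > Ge: relative to Ge, both the across-period and down-group shifts push P's electronegativity up.
N > P: they share group 15; the group trend gives N the larger value.
F > N: F lies to the right of N in period 2, so the across-period effect alone puts F higher.
For reference (Pauling): N 3.04, F 3.98, P 2.19, K 0.82, Ge 2.01.
So from lowest to highest: K < Ge < P < N < F.

K < Ge < P < N < F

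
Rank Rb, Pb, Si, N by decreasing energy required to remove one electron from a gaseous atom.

N > Si > Pb > Rb

Removing the outermost electron gets harder across a period and easier down a group.
These span different periods and groups, so the two trends combine.
Pb > Rb: period and group pull opposite ways; the across-period shift dominates (716 vs 403 kJ/mol).
Si > Pb: Si sits above Pb in group 14, so the down-group effect alone puts Si higher.
N > Si: both effects reinforce here, so N is clearly the higher of the two.
Approximate values (kJ/mol): N 1402, Si 786, Rb 403, Pb 716.
So from highest to lowest: N > Si > Pb > Rb.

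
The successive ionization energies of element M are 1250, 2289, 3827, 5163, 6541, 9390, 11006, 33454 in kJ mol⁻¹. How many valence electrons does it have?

Look for the largest jump between consecutive ionization energies: IE8/IE7 ≈ 3.0, far larger than any earlier ratio.
That jump marks the point where a core electron is being removed. So the atom has 7 valence electrons.

7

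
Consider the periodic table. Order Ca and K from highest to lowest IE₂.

Consider each +1 ion: Ca⁺ still has 1 valence electron; K⁺ is the bare [Ar] core.
Core electrons are held far more tightly than valence electrons, so K tops the IE_2 order.
Tabulated IE_2 (kJ/mol): Ca 1145, K 3052.
Overall IE_2 order: Ca < K.

K, Ca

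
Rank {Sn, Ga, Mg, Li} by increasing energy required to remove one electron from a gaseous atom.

Li, Ga, Sn, Mg

Li is in period 2, group 1; Mg is in period 3, group 2; Ga is in period 4, group 13; Sn is in period 5, group 14.
Removing the outermost electron gets harder across a period and easier down a group.
These sit on a diagonal, where the across-period and down-group effects partly cancel.
Ga > Li: period and group pull opposite ways; the across-period shift dominates (579 vs 520 kJ/mol).
Sn > Ga: period and group pull opposite ways; the across-period shift dominates (709 vs 579 kJ/mol).
Mg > Sn: period and group pull opposite ways; the down-group shift dominates (738 vs 709 kJ/mol).
Approximate values (kJ/mol): Li 520, Mg 738, Ga 579, Sn 709.
So from lowest to highest: Li < Ga < Sn < Mg.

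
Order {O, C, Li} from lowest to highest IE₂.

C < O < Li

Consider each +1 ion: O⁺ still has 5 valence electrons; C⁺ still has 3 valence electrons; Li⁺ is the bare [He] core.
Pulling an electron out of a noble-gas core costs far more than removing a remaining valence electron, so Li sits at the high end of IE_2.
Valence configurations: O⁺ [He]2s²2p³, C⁺ [He]2s²2p¹.
The numbers (kJ/mol): O 3388, C 2353, Li 7298.
Overall IE_2 order: C < O < Li.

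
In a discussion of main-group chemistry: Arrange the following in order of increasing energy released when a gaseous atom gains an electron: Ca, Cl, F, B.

B is in period 2, group 13; F is in period 2, group 17; Cl is in period 3, group 17; Ca is in period 4, group 2.
EA tends to increase across a period and decrease down a group, though the pattern is less regular than for IE or radius.
These span different periods and groups, so the two trends combine.
B > Ca: relative to Ca, both the across-period and down-group shifts push B's electron affinity up.
F > B: F lies to the right of B in period 2, so the across-period effect alone puts F higher.
Cl > F: this pair runs against the simple trend — see the exception note.
Note the exception: Cl has a higher electron affinity than F, contrary to the simple trend — F's small 2p subshell makes the incoming electron feel strong e⁻–e⁻ repulsion, so Cl actually releases more energy on gaining an electron.
For reference (kJ/mol): B 27, F 328, Cl 349, Ca 2.
So from lowest to highest: Ca < B < F < Cl.

Ca < B < F < Cl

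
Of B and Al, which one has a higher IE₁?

B is in period 2, group 13; Al is in period 3, group 13.
Removing the outermost electron gets harder across a period and easier down a group.
All are in group 13, so first ionization energy increases up the group.
So B has the higher IE₁ (B > Al).

B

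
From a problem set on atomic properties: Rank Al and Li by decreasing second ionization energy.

The second ionization energy removes an electron from the +1 ion. For each element: Al⁺ still has 2 valence electrons; Li⁺ is the bare [He] core.
Breaking into a closed-shell core is much more expensive than removing a leftover valence electron — Li has the largest IE_2 here.
Approximate IE_2 values (kJ/mol): Al 1817, Li 7298.
Overall IE_2 order: Al < Li.

Li, Al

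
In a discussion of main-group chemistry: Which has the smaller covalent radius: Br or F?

F is in period 2, group 17; Br is in period 4, group 17.
Atomic radius shrinks across a period as nuclear charge pulls the same shell inward, and grows down a group as new shells are added.
All are in group 17, so atomic radius increases down the group.
So F has the smaller covalent radius (F < Br).

F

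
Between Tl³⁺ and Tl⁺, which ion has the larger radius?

Tl⁺

Both ions have Z = 81 protons, but Tl³⁺ has lost more electrons, so its remaining electrons feel a larger effective nuclear charge per electron and are pulled in more tightly.
Higher positive charge → smaller ion, so Tl⁺ > Tl³⁺.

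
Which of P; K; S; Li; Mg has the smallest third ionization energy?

Consider each +2 ion: P²⁺ still has 3 valence electrons; K²⁺ is already 1 electron into the core; S²⁺ still has 4 valence electrons; Li²⁺ is already 1 electron into the core; Mg²⁺ is the bare [Ne] core.
Core electrons are held far more tightly than valence electrons, so K, Mg and Li top the IE_3 order.
Valence configurations: P²⁺ [Ne]3s²3p¹, S²⁺ [Ne]3s²3p².
Approximate IE_3 values (kJ/mol): P 2914, K 4420, S 3357, Li 11815, Mg 7733.
Putting it together, IE_3: P < S < K < Mg < Li.

P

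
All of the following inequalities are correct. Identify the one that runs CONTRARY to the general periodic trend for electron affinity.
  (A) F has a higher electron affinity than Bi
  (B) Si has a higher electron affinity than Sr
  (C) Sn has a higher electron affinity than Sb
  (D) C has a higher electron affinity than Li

The general trend: electron affinity increases across a period and decreases down a group.
(A) F (period 2, group 17) vs Bi (period 6, group 15): the stated order agrees with the simple trend.
(B) Si (period 3, group 14) vs Sr (period 5, group 2): the stated order agrees with the simple trend.
(C) Sn (period 5, group 14) vs Sb (period 5, group 15): the stated order contradicts the simple trend.
(D) C (period 2, group 14) vs Li (period 2, group 1): the stated order agrees with the simple trend.
The exception is (C): adding an electron to Sb's half-filled 5p³ is unfavourable, so Sn has the more exothermic EA.

(C)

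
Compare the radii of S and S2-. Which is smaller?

S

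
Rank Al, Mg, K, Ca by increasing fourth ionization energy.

K < Ca < Mg < Al

The fourth ionization energy removes an electron from the +3 ion. For each element: Al³⁺ is the bare [Ne] core; Mg³⁺ is already 1 electron into the core; K³⁺ is already 2 electrons into the core; Ca³⁺ is already 1 electron into the core.
All of these are removing an electron from a noble-gas core or deeper; the smaller core (lower principal quantum number) is held far more tightly, and within a period the higher nuclear charge binds the same core more tightly.
Approximate IE_4 values (kJ/mol): Al 11577, Mg 10543, K 5877, Ca 6491.
Overall IE_4 order: K < Ca < Mg < Al.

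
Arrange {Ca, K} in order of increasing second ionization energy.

The second ionization energy removes an electron from the +1 ion. For each element: Ca⁺ still has 1 valence electron; K⁺ is the bare [Ar] core.
Pulling an electron out of a noble-gas core costs far more than removing a remaining valence electron, so K sits at the high end of IE_2.
Approximate IE_2 values (kJ/mol): Ca 1145, K 3052.
So the second ionization energies run Ca < K.

Ca < K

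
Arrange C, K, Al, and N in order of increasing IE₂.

After 1 electron has been removed, what remains? C⁺ still has 3 valence electrons; K⁺ is the bare [Ar] core; Al⁺ still has 2 valence electrons; N⁺ still has 4 valence electrons.
Core electrons are held far more tightly than valence electrons, so K tops the IE_2 order.
Valence configurations: C⁺ [He]2s²2p¹, Al⁺ [Ne]3s², N⁺ [He]2s²2p².
Tabulated IE_2 (kJ/mol): C 2353, K 3052, Al 1817, N 2856.
Putting it together, IE_2: Al < C < N < K.

Al, C, N, K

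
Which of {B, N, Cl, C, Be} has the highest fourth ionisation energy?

IE_4 is the cost of taking one more electron from the +3 cation: B³⁺ is the bare [He] core; N³⁺ still has 2 valence electrons; Cl³⁺ still has 4 valence electrons; C³⁺ still has 1 valence electron; Be³⁺ is already 1 electron into the core.
Pulling an electron out of a noble-gas core costs far more than removing a remaining valence electron, so Be and B sit at the high end of IE_4.
Valence configurations: N³⁺ [He]2s², Cl³⁺ [Ne]3s²3p², C³⁺ [He]2s¹.
The numbers (kJ/mol): B 25026, N 7475, Cl 5159, C 6223, Be 21007.
Overall IE_4 order: Cl < C < N < Be < B.

B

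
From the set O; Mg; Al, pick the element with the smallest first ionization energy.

Al

O is in period 2, group 16; Mg is in period 3, group 2; Al is in period 3, group 13.
Removing the outermost electron gets harder across a period and easier down a group.
These span different periods and groups, so the two trends combine.
Mg > Al: this pair runs against the simple trend — see the exception note.
O > Mg: relative to Mg, both the across-period and down-group shifts push O's first ionization energy up.
Note the exception: Mg has a higher first ionization energy than Al, contrary to the simple trend — Al's single 3p electron is easier to remove than one from Mg's filled 3s².
For reference (kJ/mol): O 1314, Mg 738, Al 578.
The smallest first ionization energy among these belongs to Al.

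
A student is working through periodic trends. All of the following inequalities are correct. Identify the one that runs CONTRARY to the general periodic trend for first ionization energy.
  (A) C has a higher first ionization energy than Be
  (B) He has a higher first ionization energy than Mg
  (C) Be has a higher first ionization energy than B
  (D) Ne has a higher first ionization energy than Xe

The general trend: first ionization energy increases across a period and decreases down a group.
(A) C (period 2, group 14) vs Be (period 2, group 2): the stated order agrees with the simple trend.
(B) He (period 1, group 18) vs Mg (period 3, group 2): the stated order agrees with the simple trend.
(C) Be (period 2, group 2) vs B (period 2, group 13): the stated order contradicts the simple trend.
(D) Ne (period 2, group 18) vs Xe (period 5, group 18): the stated order agrees with the simple trend.
The exception is (C): removing B's lone 2p electron is easier than breaking Be's filled 2s².

(C)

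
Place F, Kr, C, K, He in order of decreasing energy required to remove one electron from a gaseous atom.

He > F > Kr > C > K

He is in period 1, group 18; C is in period 2, group 14; F is in period 2, group 17; K is in period 4, group 1; Kr is in period 4, group 18.
Removing the outermost electron gets harder across a period and easier down a group.
These span different periods and groups, so the two trends combine.
C > K: both effects reinforce here, so C is clearly the higher of the two.
Kr > C: the two effects oppose for this pair; the across-period effect wins (1351 vs 1086 kJ/mol).
F > Kr: period and group pull opposite ways; the down-group shift dominates (1681 vs 1351 kJ/mol).
He > F: both effects reinforce here, so He is clearly the higher of the two.
Approximate values (kJ/mol): He 2372, C 1086, F 1681, K 419, Kr 1351.
So from highest to lowest: He > F > Kr > C > K.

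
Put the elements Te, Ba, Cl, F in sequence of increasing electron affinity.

EA tends to increase across a period and decrease down a group, though the pattern is less regular than for IE or radius.
Neither a single period nor a single group — weigh both effects.
Te > Ba: relative to Ba, both the across-period and down-group shifts push Te's electron affinity up.
F > Te: both effects reinforce here, so F is clearly the higher of the two.
Cl > F: this pair runs against the simple trend — see the exception note.
Note the exception: Cl has a higher electron affinity than F, contrary to the simple trend — F's small 2p subshell makes the incoming electron feel strong e⁻–e⁻ repulsion, so Cl actually releases more energy on gaining an electron.
Tabulated electron affinity (kJ/mol): F 328, Cl 349, Te 190, Ba 14.
So from lowest to highest: Ba < Te < F < Cl.

Ba < Te < F < Cl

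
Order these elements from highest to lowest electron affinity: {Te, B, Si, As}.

Electron affinity generally becomes more exothermic across a period toward the halogens and less exothermic down a group.
A diagonal step moves right (one effect) and down (the opposite effect) at once.
As > B: period and group pull opposite ways; the across-period shift dominates (78 vs 27 kJ/mol).
Si > As: period and group pull opposite ways; the down-group shift dominates (134 vs 78 kJ/mol).
Te > Si: period and group pull opposite ways; the across-period shift dominates (190 vs 134 kJ/mol).
For reference (kJ/mol): B 27, Si 134, As 78, Te 190.
So from highest to lowest: Te > Si > As > B.

Te > Si > As > B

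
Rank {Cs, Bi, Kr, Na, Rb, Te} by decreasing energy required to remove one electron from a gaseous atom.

Kr, Te, Bi, Na, Rb, Cs

Na is in period 3, group 1; Kr is in period 4, group 18; Rb is in period 5, group 1; Te is in period 5, group 16; Cs is in period 6, group 1; Bi is in period 6, group 15.
Across a period the outer electron is held more tightly (higher IE₁); down a group it sits in a higher shell, more shielded, and comes off more easily.
These span different periods and groups, so the two trends combine.
Rb > Cs: Rb sits above Cs in group 1, so the down-group effect alone puts Rb higher.
Na > Rb: they share group 1; the group trend gives Na the larger value.
Bi > Na: period and group pull opposite ways; the across-period shift dominates (703 vs 496 kJ/mol).
Te > Bi: both effects reinforce here, so Te is clearly the higher of the two.
Kr > Te: relative to Te, both the across-period and down-group shifts push Kr's first ionization energy up.
Tabulated first ionization energy (kJ/mol): Na 496, Kr 1351, Rb 403, Te 869, Cs 376, Bi 703.
So from highest to lowest: Kr > Te > Bi > Na > Rb > Cs.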